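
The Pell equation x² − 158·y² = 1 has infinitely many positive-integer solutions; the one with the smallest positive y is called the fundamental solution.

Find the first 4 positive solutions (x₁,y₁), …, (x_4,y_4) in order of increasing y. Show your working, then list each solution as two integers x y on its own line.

7743 616
119908097 9539376
1856896782399 147726776120
28755903452322817 2287696845454944

√158 → a₀=12, period (1,1,3,12,3,1,1,24); ℓ=8 even so k=7
i=0: a=12 ⇒ p=12, q=1
…
i=3: a=3 ⇒ p=88, q=7
…
i=5: a=3 ⇒ p=3331, q=265
i=6: a=1 ⇒ p=4412, q=351
i=7: a=1 ⇒ p=7743, q=616
fundamental: x₁=7743, y₁=616  (since 59954049 − 158·379456 = 1)
n=2: (7743,616)∘(7743,616) = (7743·7743+158·616·616, 7743·616+616·7743) = (119908097,9539376)
n=3: (119908097,9539376)∘(7743,616) = (7743·119908097+158·616·9539376, 7743·9539376+616·119908097) = (1856896782399,147726776120)
n=4: (1856896782399,147726776120)∘(7743,616) = (7743·1856896782399+158·616·147726776120, 7743·147726776120+616·1856896782399) = (28755903452322817,2287696845454944)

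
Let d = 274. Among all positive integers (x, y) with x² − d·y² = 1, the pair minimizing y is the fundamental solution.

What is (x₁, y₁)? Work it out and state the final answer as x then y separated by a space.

3959299 239190

√274 = [16; 1,1,4,4,1,1,32, …], period ℓ=7 (odd) → k=13
k=0  a_k=16  p_k/q_k = 16/1
…
k=3  a_k=4  p_k/q_k = 149/9
k=4  a_k=4  p_k/q_k = 629/38
k=5  a_k=1  p_k/q_k = 778/47
…
k=10  a_k=4  p_k/q_k = 419253/25328
…
k=12  a_k=1  p_k/q_k = 2189276/132259
k=13  a_k=1  p_k/q_k = 3959299/239190
→ (3959299, 239190).  Check: 3959299²=15676048571401, 274·239190²=15676048571400, difference 1.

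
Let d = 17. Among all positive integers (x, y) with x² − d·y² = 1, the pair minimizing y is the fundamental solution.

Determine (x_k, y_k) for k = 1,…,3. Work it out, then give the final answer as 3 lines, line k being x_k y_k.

√17 → a₀=4, period (8); ℓ=1 odd so k=1
i=0: a=4 ⇒ p=4, q=1
i=1: a=8 ⇒ p=33, q=8
→ (33, 8).  Check: 33²=1089, 17·8²=1088, difference 1.
k=2:  x_2 = 33·33+17·8·8 = 2177,  y_2 = 33·8+8·33 = 528
k=3:  x_3 = 33·2177+17·8·528 = 143649,  y_3 = 33·528+8·2177 = 34840

33 8
2177 528
143649 34840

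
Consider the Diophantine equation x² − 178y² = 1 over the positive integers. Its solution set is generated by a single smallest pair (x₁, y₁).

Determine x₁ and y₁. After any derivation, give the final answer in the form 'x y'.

d=178: √d = [13; 2,1,12,1,2,26] (ℓ=6, even), read p_5/q_5
k=0  a_k=13  p_k/q_k = 13/1
…
k=2  a_k=1  p_k/q_k = 40/3
…
k=4  a_k=1  p_k/q_k = 547/41
k=5  a_k=2  p_k/q_k = 1601/120
→ (1601, 120).  Check: 1601²=2563201, 178·120²=2563200, difference 1.

1601 120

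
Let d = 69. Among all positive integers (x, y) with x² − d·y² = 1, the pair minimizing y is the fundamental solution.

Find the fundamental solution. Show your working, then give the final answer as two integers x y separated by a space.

7775 936

√69 → a₀=8, period (3,3,1,4,1,3,3,16); ℓ=8 even so k=7
i=0: a=8 ⇒ p=8, q=1
…
i=2: a=3 ⇒ p=83, q=10
…
i=4: a=4 ⇒ p=515, q=62
i=5: a=1 ⇒ p=623, q=75
i=6: a=3 ⇒ p=2384, q=287
i=7: a=3 ⇒ p=7775, q=936
→ (7775, 936).  Check: 7775²=60450625, 69·936²=60450624, difference 1.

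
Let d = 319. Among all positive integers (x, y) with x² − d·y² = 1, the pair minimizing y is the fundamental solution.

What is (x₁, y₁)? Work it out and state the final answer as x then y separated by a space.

12901780 722361

[17; 1,6,5,1,4,…,6,1,34] for √319; ℓ=14 ⇒ convergent index 13
k=0  a_k=17  p_k/q_k = 17/1
…
k=2  a_k=6  p_k/q_k = 125/7
k=3  a_k=5  p_k/q_k = 643/36
k=4  a_k=1  p_k/q_k = 768/43
…
k=6  a_k=3  p_k/q_k = 11913/667
k=7  a_k=1  p_k/q_k = 15628/875
…
k=9  a_k=4  p_k/q_k = 250816/14043
k=10  a_k=1  p_k/q_k = 309613/17335
k=11  a_k=5  p_k/q_k = 1798881/100718
k=12  a_k=6  p_k/q_k = 11102899/621643
k=13  a_k=1  p_k/q_k = 12901780/722361
(x₁, y₁) = (12901780, 722361);  12901780² − 319·722361² = 1 ✓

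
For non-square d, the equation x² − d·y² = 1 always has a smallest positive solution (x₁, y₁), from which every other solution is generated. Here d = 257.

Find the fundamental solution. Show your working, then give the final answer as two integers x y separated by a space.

√257 = [16; 32, …], period ℓ=1 (odd) → k=1
k=0  a_k=16  p_k/q_k = 16/1
k=1  a_k=32  p_k/q_k = 513/32
(x₁, y₁) = (513, 32);  513² − 257·32² = 1 ✓

513 32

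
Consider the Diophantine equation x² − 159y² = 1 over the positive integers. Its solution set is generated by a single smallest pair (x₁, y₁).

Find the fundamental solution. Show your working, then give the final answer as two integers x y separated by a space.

√159 = [12; 1,1,1,1,3,1,1,1,1,24, …], period ℓ=10 (even) → k=9
step 0: (12, 1)  from 12·(1,0) + (0,1)
…
step 2: (25, 2)  from 1·(13,1) + (12,1)
step 3: (38, 3)  from 1·(25,2) + (13,1)
…
step 5: (227, 18)  from 3·(63,5) + (38,3)
…
step 8: (807, 64)  from 1·(517,41) + (290,23)
step 9: (1324, 105)  from 1·(807,64) + (517,41)
→ (1324, 105).  Check: 1324²=1752976, 159·105²=1752975, difference 1.

1324 105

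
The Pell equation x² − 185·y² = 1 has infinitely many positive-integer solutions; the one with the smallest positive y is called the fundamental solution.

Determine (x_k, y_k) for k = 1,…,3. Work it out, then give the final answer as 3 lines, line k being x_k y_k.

9249 680
171088001 12578640
3164785833249 232679682040

d=185: √d = [13; 1,1,1,1,26] (ℓ=5, odd), read p_9/q_9
k=0  a_k=13  p_k/q_k = 13/1
k=1  a_k=1  p_k/q_k = 14/1
…
k=3  a_k=1  p_k/q_k = 41/3
k=4  a_k=1  p_k/q_k = 68/5
k=5  a_k=26  p_k/q_k = 1809/133
…
k=7  a_k=1  p_k/q_k = 3686/271
k=8  a_k=1  p_k/q_k = 5563/409
k=9  a_k=1  p_k/q_k = 9249/680
(x₁, y₁) = (9249, 680);  9249² − 185·680² = 1 ✓
(9249+680√185)^2 = 171088001 + 12578640√185
(9249+680√185)^3 = 3164785833249 + 232679682040√185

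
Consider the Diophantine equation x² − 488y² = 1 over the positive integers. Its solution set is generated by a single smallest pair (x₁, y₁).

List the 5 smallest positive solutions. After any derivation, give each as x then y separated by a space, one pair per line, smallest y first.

√488 = [22; 11,44, …], period ℓ=2 (even) → k=1
k=0  a_k=22  p_k/q_k = 22/1
k=1  a_k=11  p_k/q_k = 243/11
fundamental: x₁=243, y₁=11  (since 59049 − 488·121 = 1)
k=2:  x_2 = 243·243+488·11·11 = 118097,  y_2 = 243·11+11·243 = 5346
k=3:  x_3 = 243·118097+488·11·5346 = 57394899,  y_3 = 243·5346+11·118097 = 2598145
k=4:  x_4 = 243·57394899+488·11·2598145 = 27893802817,  y_4 = 243·2598145+11·57394899 = 1262693124
k=5:  x_5 = 243·27893802817+488·11·1262693124 = 13556330774163,  y_5 = 243·1262693124+11·27893802817 = 613666260119

243 11
118097 5346
57394899 2598145
27893802817 1262693124
13556330774163 613666260119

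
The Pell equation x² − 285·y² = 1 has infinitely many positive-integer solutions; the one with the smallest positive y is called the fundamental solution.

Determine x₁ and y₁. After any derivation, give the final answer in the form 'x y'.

2431 144

√285 → a₀=16, period (1,7,2,7,1,32); ℓ=6 even so k=5
k=0  a_k=16  p_k/q_k = 16/1
k=1  a_k=1  p_k/q_k = 17/1
k=2  a_k=7  p_k/q_k = 135/8
…
k=4  a_k=7  p_k/q_k = 2144/127
k=5  a_k=1  p_k/q_k = 2431/144
(x₁, y₁) = (2431, 144);  2431² − 285·144² = 1 ✓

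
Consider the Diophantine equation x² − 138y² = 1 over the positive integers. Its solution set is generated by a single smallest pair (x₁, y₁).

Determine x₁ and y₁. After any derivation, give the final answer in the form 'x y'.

d=138: √d = [11; 1,2,1,22] (ℓ=4, even), read p_3/q_3
i=0: a=11 ⇒ p=11, q=1
i=1: a=1 ⇒ p=12, q=1
i=2: a=2 ⇒ p=35, q=3
i=3: a=1 ⇒ p=47, q=4
→ (47, 4).  Check: 47²=2209, 138·4²=2208, difference 1.

47 4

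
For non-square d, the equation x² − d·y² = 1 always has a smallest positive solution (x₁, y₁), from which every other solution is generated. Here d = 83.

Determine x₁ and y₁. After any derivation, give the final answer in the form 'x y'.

82 9

√83 = [9; 9,18, …], period ℓ=2 (even) → k=1
step 0: (9, 1)  from 9·(1,0) + (0,1)
step 1: (82, 9)  from 9·(9,1) + (1,0)
(x₁, y₁) = (82, 9);  82² − 83·9² = 1 ✓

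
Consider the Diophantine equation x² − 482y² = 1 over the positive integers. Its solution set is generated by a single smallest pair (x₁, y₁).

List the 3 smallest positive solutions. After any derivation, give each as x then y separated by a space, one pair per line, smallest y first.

483 22
466577 21252
450712899 20529410

[21; 1,20,1,42] for √482; ℓ=4 ⇒ convergent index 3
i=0: a=21 ⇒ p=21, q=1
i=1: a=1 ⇒ p=22, q=1
i=2: a=20 ⇒ p=461, q=21
i=3: a=1 ⇒ p=483, q=22
(x₁, y₁) = (483, 22);  483² − 482·22² = 1 ✓
k=2:  x_2 = 483·483+482·22·22 = 466577,  y_2 = 483·22+22·483 = 21252
k=3:  x_3 = 483·466577+482·22·21252 = 450712899,  y_3 = 483·21252+22·466577 = 20529410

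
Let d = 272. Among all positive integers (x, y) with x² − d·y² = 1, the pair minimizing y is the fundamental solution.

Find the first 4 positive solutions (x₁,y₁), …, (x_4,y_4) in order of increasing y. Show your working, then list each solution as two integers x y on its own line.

√272 → a₀=16, period (2,32); ℓ=2 even so k=1
i=0: a=16 ⇒ p=16, q=1
i=1: a=2 ⇒ p=33, q=2
fundamental: x₁=33, y₁=2  (since 1089 − 272·4 = 1)
(x_2, y_2) = (33·33 + 272·2·2, 33·2 + 2·33) = (2177, 132)
(x_3, y_3) = (33·2177 + 272·2·132, 33·132 + 2·2177) = (143649, 8710)
(x_4, y_4) = (33·143649 + 272·2·8710, 33·8710 + 2·143649) = (9478657, 574728)

33 2
2177 132
143649 8710
9478657 574728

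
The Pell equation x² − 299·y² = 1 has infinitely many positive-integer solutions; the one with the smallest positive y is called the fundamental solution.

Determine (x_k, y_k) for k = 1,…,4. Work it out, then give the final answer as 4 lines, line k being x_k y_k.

[17; 3,2,3,34] for √299; ℓ=4 ⇒ convergent index 3
k=0  a_k=17  p_k/q_k = 17/1
…
k=2  a_k=2  p_k/q_k = 121/7
k=3  a_k=3  p_k/q_k = 415/24
→ (415, 24).  Check: 415²=172225, 299·24²=172224, difference 1.
(x_2, y_2) = (415·415 + 299·24·24, 415·24 + 24·415) = (344449, 19920)
(x_3, y_3) = (415·344449 + 299·24·19920, 415·19920 + 24·344449) = (285892255, 16533576)
(x_4, y_4) = (415·285892255 + 299·24·16533576, 415·16533576 + 24·285892255) = (237290227201, 13722848160)

415 24
344449 19920
285892255 16533576
237290227201 13722848160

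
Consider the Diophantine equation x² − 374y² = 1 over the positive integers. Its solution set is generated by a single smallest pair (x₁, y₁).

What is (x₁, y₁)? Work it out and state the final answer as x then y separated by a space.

3365 174

d=374: √d = [19; 2,1,18,1,2,38] (ℓ=6, even), read p_5/q_5
step 0: (19, 1)  from 19·(1,0) + (0,1)
…
step 4: (1141, 59)  from 1·(1083,56) + (58,3)
step 5: (3365, 174)  from 2·(1141,59) + (1083,56)
fundamental: x₁=3365, y₁=174  (since 11323225 − 374·30276 = 1)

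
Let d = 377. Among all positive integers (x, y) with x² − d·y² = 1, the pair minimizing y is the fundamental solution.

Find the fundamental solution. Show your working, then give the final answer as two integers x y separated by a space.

√377 → a₀=19, period (2,2,2,38); ℓ=4 even so k=3
a_0=19:  p_0=19·1+0=19,  q_0=19·0+1=1
a_1=2:  p_1=2·19+1=39,  q_1=2·1+0=2
a_2=2:  p_2=2·39+19=97,  q_2=2·2+1=5
a_3=2:  p_3=2·97+39=233,  q_3=2·5+2=12
(x₁, y₁) = (233, 12);  233² − 377·12² = 1 ✓

233 12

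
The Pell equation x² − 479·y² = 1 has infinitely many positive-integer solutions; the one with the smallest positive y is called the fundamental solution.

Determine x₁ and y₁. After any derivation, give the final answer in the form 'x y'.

d=479: √d = [21; 1,7,1,3,2,21,2,3,1,7,1,42] (ℓ=12, even), read p_11/q_11
i=0: a=21 ⇒ p=21, q=1
i=1: a=1 ⇒ p=22, q=1
…
i=5: a=2 ⇒ p=1729, q=79
…
i=8: a=3 ⇒ p=264712, q=12095
…
i=10: a=7 ⇒ p=2648849, q=121029
i=11: a=1 ⇒ p=2989440, q=136591
fundamental: x₁=2989440, y₁=136591  (since 8936751513600 − 479·18657101281 = 1)

2989440 136591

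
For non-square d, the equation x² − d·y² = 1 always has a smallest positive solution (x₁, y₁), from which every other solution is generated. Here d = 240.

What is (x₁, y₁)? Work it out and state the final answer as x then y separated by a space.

31 2

√240 → a₀=15, period (2,30); ℓ=2 even so k=1
i=0: a=15 ⇒ p=15, q=1
i=1: a=2 ⇒ p=31, q=2
(x₁, y₁) = (31, 2);  31² − 240·2² = 1 ✓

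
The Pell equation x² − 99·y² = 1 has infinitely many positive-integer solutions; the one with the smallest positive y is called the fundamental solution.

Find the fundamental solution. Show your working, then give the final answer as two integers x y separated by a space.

10 1

[9; 1,18] for √99; ℓ=2 ⇒ convergent index 1
k=0  a_k=9  p_k/q_k = 9/1
k=1  a_k=1  p_k/q_k = 10/1
(x₁, y₁) = (10, 1);  10² − 99·1² = 1 ✓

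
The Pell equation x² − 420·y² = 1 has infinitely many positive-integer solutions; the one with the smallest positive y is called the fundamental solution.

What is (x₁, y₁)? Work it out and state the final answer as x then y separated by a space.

d=420: √d = [20; 2,40] (ℓ=2, even), read p_1/q_1
step 0: (20, 1)  from 20·(1,0) + (0,1)
step 1: (41, 2)  from 2·(20,1) + (1,0)
→ (41, 2).  Check: 41²=1681, 420·2²=1680, difference 1.

41 2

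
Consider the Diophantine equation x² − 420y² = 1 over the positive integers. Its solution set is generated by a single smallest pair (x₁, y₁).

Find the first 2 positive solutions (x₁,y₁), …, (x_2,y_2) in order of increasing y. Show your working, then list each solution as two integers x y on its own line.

41 2
3361 164

√420 = [20; 2,40, …], period ℓ=2 (even) → k=1
i=0: a=20 ⇒ p=20, q=1
i=1: a=2 ⇒ p=41, q=2
fundamental: x₁=41, y₁=2  (since 1681 − 420·4 = 1)
(41+2√420)^2 = 3361 + 164√420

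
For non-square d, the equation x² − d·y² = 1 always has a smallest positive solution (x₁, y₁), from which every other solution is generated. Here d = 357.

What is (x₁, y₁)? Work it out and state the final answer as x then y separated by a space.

√357 = [18; 1,8,2,8,1,36, …], period ℓ=6 (even) → k=5
i=0: a=18 ⇒ p=18, q=1
…
i=4: a=8 ⇒ p=3042, q=161
i=5: a=1 ⇒ p=3401, q=180
fundamental: x₁=3401, y₁=180  (since 11566801 − 357·32400 = 1)

3401 180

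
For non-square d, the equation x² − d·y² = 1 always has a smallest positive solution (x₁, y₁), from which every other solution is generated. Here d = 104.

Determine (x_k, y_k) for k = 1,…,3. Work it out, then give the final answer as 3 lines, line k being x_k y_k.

d=104: √d = [10; 5,20] (ℓ=2, even), read p_1/q_1
step 0: (10, 1)  from 10·(1,0) + (0,1)
step 1: (51, 5)  from 5·(10,1) + (1,0)
(x₁, y₁) = (51, 5);  51² − 104·5² = 1 ✓
n=2: (51,5)∘(51,5) = (51·51+104·5·5, 51·5+5·51) = (5201,510)
n=3: (5201,510)∘(51,5) = (51·5201+104·5·510, 51·510+5·5201) = (530451,52015)

51 5
5201 510
530451 52015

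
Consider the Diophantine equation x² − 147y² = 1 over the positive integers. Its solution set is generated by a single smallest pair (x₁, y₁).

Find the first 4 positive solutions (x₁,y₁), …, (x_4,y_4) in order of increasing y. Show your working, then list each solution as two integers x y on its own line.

97 8
18817 1552
3650401 301080
708158977 58407968

d=147: √d = [12; 8,24] (ℓ=2, even), read p_1/q_1
i=0: a=12 ⇒ p=12, q=1
i=1: a=8 ⇒ p=97, q=8
fundamental: x₁=97, y₁=8  (since 9409 − 147·64 = 1)
n=2: (97,8)∘(97,8) = (97·97+147·8·8, 97·8+8·97) = (18817,1552)
n=3: (18817,1552)∘(97,8) = (97·18817+147·8·1552, 97·1552+8·18817) = (3650401,301080)
n=4: (3650401,301080)∘(97,8) = (97·3650401+147·8·301080, 97·301080+8·3650401) = (708158977,58407968)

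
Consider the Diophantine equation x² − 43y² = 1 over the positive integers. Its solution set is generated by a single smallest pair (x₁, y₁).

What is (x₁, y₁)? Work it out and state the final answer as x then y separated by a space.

3482 531

[6; 1,1,3,1,5,1,3,1,1,12] for √43; ℓ=10 ⇒ convergent index 9
i=0: a=6 ⇒ p=6, q=1
…
i=2: a=1 ⇒ p=13, q=2
i=3: a=3 ⇒ p=46, q=7
i=4: a=1 ⇒ p=59, q=9
…
i=6: a=1 ⇒ p=400, q=61
i=7: a=3 ⇒ p=1541, q=235
i=8: a=1 ⇒ p=1941, q=296
i=9: a=1 ⇒ p=3482, q=531
fundamental: x₁=3482, y₁=531  (since 12124324 − 43·281961 = 1)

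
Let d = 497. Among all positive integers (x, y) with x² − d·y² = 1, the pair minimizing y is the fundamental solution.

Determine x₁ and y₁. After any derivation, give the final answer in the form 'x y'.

[22; 3,2,2,5,6,5,2,2,3,44] for √497; ℓ=10 ⇒ convergent index 9
k=0  a_k=22  p_k/q_k = 22/1
…
k=8  a_k=2  p_k/q_k = 352750/15823
k=9  a_k=3  p_k/q_k = 1201887/53912
→ (1201887, 53912).  Check: 1201887²=1444532360769, 497·53912²=1444532360768, difference 1.

1201887 53912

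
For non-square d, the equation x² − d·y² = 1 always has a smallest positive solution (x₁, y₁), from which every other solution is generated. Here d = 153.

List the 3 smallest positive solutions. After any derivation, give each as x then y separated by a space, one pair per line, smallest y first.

√153 = [12; 2,1,2,2,2,1,2,24, …], period ℓ=8 (even) → k=7
i=0: a=12 ⇒ p=12, q=1
i=1: a=2 ⇒ p=25, q=2
…
i=4: a=2 ⇒ p=235, q=19
…
i=6: a=1 ⇒ p=804, q=65
i=7: a=2 ⇒ p=2177, q=176
(x₁, y₁) = (2177, 176);  2177² − 153·176² = 1 ✓
k=2:  x_2 = 2177·2177+153·176·176 = 9478657,  y_2 = 2177·176+176·2177 = 766304
k=3:  x_3 = 2177·9478657+153·176·766304 = 41270070401,  y_3 = 2177·766304+176·9478657 = 3336487440

2177 176
9478657 766304
41270070401 3336487440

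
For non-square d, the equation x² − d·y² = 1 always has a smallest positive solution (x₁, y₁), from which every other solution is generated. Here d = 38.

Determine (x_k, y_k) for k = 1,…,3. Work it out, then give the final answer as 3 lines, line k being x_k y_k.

37 6
2737 444
202501 32850

[6; 6,12] for √38; ℓ=2 ⇒ convergent index 1
i=0: a=6 ⇒ p=6, q=1
i=1: a=6 ⇒ p=37, q=6
fundamental: x₁=37, y₁=6  (since 1369 − 38·36 = 1)
k=2:  x_2 = 37·37+38·6·6 = 2737,  y_2 = 37·6+6·37 = 444
k=3:  x_3 = 37·2737+38·6·444 = 202501,  y_3 = 37·444+6·2737 = 32850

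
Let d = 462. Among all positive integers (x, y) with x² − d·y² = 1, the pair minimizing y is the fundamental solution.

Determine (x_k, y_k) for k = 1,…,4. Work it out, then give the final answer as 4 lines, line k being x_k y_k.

[21; 2,42] for √462; ℓ=2 ⇒ convergent index 1
k=0  a_k=21  p_k/q_k = 21/1
k=1  a_k=2  p_k/q_k = 43/2
(x₁, y₁) = (43, 2);  43² − 462·2² = 1 ✓
n=2: (43,2)∘(43,2) = (43·43+462·2·2, 43·2+2·43) = (3697,172)
n=3: (3697,172)∘(43,2) = (43·3697+462·2·172, 43·172+2·3697) = (317899,14790)
n=4: (317899,14790)∘(43,2) = (43·317899+462·2·14790, 43·14790+2·317899) = (27335617,1271768)

43 2
3697 172
317899 14790
27335617 1271768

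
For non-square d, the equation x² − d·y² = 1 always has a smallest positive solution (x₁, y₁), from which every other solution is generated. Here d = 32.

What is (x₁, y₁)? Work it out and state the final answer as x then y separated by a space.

17 3

√32 = [5; 1,1,1,10, …], period ℓ=4 (even) → k=3
a_0=5:  p_0=5·1+0=5,  q_0=5·0+1=1
…
a_2=1:  p_2=1·6+5=11,  q_2=1·1+1=2
a_3=1:  p_3=1·11+6=17,  q_3=1·2+1=3
→ (17, 3).  Check: 17²=289, 32·3²=288, difference 1.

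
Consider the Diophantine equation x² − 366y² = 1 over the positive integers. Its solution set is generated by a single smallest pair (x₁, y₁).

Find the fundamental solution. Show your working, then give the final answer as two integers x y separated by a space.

907925 47458

d=366: √d = [19; 7,1,1,1,2,12,2,1,1,1,7,38] (ℓ=12, even), read p_11/q_11
step 0: (19, 1)  from 19·(1,0) + (0,1)
…
step 5: (1167, 61)  from 2·(440,23) + (287,15)
…
step 7: (30055, 1571)  from 2·(14444,755) + (1167,61)
…
step 9: (74554, 3897)  from 1·(44499,2326) + (30055,1571)
step 10: (119053, 6223)  from 1·(74554,3897) + (44499,2326)
step 11: (907925, 47458)  from 7·(119053,6223) + (74554,3897)
fundamental: x₁=907925, y₁=47458  (since 824327805625 − 366·2252261764 = 1)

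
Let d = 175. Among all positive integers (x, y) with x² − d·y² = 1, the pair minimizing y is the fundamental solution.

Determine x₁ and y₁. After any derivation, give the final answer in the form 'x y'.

√175 = [13; 4,2,1,2,4,26, …], period ℓ=6 (even) → k=5
step 0: (13, 1)  from 13·(1,0) + (0,1)
step 1: (53, 4)  from 4·(13,1) + (1,0)
step 2: (119, 9)  from 2·(53,4) + (13,1)
step 3: (172, 13)  from 1·(119,9) + (53,4)
step 4: (463, 35)  from 2·(172,13) + (119,9)
step 5: (2024, 153)  from 4·(463,35) + (172,13)
fundamental: x₁=2024, y₁=153  (since 4096576 − 175·23409 = 1)

2024 153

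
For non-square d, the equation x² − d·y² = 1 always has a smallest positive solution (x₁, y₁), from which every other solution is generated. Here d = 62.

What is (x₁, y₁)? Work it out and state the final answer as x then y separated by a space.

63 8

√62 → a₀=7, period (1,6,1,14); ℓ=4 even so k=3
a_0=7:  p_0=7·1+0=7,  q_0=7·0+1=1
a_1=1:  p_1=1·7+1=8,  q_1=1·1+0=1
a_2=6:  p_2=6·8+7=55,  q_2=6·1+1=7
a_3=1:  p_3=1·55+8=63,  q_3=1·7+1=8
(x₁, y₁) = (63, 8);  63² − 62·8² = 1 ✓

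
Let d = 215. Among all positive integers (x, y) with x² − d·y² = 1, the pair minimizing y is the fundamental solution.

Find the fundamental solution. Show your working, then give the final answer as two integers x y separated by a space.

44 3

d=215: √d = [14; 1,1,1,28] (ℓ=4, even), read p_3/q_3
step 0: (14, 1)  from 14·(1,0) + (0,1)
step 1: (15, 1)  from 1·(14,1) + (1,0)
step 2: (29, 2)  from 1·(15,1) + (14,1)
step 3: (44, 3)  from 1·(29,2) + (15,1)
fundamental: x₁=44, y₁=3  (since 1936 − 215·9 = 1)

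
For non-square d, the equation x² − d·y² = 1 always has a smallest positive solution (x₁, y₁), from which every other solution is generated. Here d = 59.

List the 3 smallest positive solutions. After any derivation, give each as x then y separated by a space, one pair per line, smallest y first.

530 69
561799 73140
595506410 77528331

√59 = [7; 1,2,7,2,1,14, …], period ℓ=6 (even) → k=5
step 0: (7, 1)  from 7·(1,0) + (0,1)
step 1: (8, 1)  from 1·(7,1) + (1,0)
…
step 4: (361, 47)  from 2·(169,22) + (23,3)
step 5: (530, 69)  from 1·(361,47) + (169,22)
fundamental: x₁=530, y₁=69  (since 280900 − 59·4761 = 1)
n=2: (530,69)∘(530,69) = (530·530+59·69·69, 530·69+69·530) = (561799,73140)
n=3: (561799,73140)∘(530,69) = (530·561799+59·69·73140, 530·73140+69·561799) = (595506410,77528331)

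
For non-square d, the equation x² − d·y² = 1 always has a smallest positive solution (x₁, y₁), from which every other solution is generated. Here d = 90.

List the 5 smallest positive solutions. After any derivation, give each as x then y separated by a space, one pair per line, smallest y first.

19 2
721 76
27379 2886
1039681 109592
39480499 4161610

√90 = [9; 2,18, …], period ℓ=2 (even) → k=1
a_0=9:  p_0=9·1+0=9,  q_0=9·0+1=1
a_1=2:  p_1=2·9+1=19,  q_1=2·1+0=2
fundamental: x₁=19, y₁=2  (since 361 − 90·4 = 1)
(19+2√90)^2 = 721 + 76√90
(19+2√90)^3 = 27379 + 2886√90
(19+2√90)^4 = 1039681 + 109592√90
(19+2√90)^5 = 39480499 + 4161610√90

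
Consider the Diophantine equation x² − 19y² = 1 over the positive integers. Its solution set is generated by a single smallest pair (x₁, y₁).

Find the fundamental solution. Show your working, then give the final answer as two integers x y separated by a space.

d=19: √d = [4; 2,1,3,1,2,8] (ℓ=6, even), read p_5/q_5
k=0  a_k=4  p_k/q_k = 4/1
…
k=3  a_k=3  p_k/q_k = 48/11
k=4  a_k=1  p_k/q_k = 61/14
k=5  a_k=2  p_k/q_k = 170/39
→ (170, 39).  Check: 170²=28900, 19·39²=28899, difference 1.

170 39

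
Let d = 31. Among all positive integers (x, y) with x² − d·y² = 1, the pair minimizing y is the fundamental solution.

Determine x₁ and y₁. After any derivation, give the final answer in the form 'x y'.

√31 = [5; 1,1,3,5,3,1,1,10, …], period ℓ=8 (even) → k=7
i=0: a=5 ⇒ p=5, q=1
…
i=2: a=1 ⇒ p=11, q=2
…
i=6: a=1 ⇒ p=863, q=155
i=7: a=1 ⇒ p=1520, q=273
fundamental: x₁=1520, y₁=273  (since 2310400 − 31·74529 = 1)

1520 273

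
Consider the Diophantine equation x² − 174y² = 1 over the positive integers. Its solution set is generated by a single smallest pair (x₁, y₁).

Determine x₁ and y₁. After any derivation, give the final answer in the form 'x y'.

√174 = [13; 5,4,5,26, …], period ℓ=4 (even) → k=3
a_0=13:  p_0=13·1+0=13,  q_0=13·0+1=1
…
a_2=4:  p_2=4·66+13=277,  q_2=4·5+1=21
a_3=5:  p_3=5·277+66=1451,  q_3=5·21+5=110
(x₁, y₁) = (1451, 110);  1451² − 174·110² = 1 ✓

1451 110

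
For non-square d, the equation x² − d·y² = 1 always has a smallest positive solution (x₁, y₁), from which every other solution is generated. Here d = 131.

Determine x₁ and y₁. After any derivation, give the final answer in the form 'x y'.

√131 → a₀=11, period (2,4,11,4,2,22); ℓ=6 even so k=5
step 0: (11, 1)  from 11·(1,0) + (0,1)
…
step 2: (103, 9)  from 4·(23,2) + (11,1)
step 3: (1156, 101)  from 11·(103,9) + (23,2)
step 4: (4727, 413)  from 4·(1156,101) + (103,9)
step 5: (10610, 927)  from 2·(4727,413) + (1156,101)
→ (10610, 927).  Check: 10610²=112572100, 131·927²=112572099, difference 1.

10610 927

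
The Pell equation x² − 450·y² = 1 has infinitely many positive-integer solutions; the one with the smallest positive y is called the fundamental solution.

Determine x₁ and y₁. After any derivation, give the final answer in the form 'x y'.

√450 = [21; 4,1,2,4,2,1,4,42, …], period ℓ=8 (even) → k=7
step 0: (21, 1)  from 21·(1,0) + (0,1)
step 1: (85, 4)  from 4·(21,1) + (1,0)
step 2: (106, 5)  from 1·(85,4) + (21,1)
…
step 5: (2885, 136)  from 2·(1294,61) + (297,14)
step 6: (4179, 197)  from 1·(2885,136) + (1294,61)
step 7: (19601, 924)  from 4·(4179,197) + (2885,136)
→ (19601, 924).  Check: 19601²=384199201, 450·924²=384199200, difference 1.

19601 924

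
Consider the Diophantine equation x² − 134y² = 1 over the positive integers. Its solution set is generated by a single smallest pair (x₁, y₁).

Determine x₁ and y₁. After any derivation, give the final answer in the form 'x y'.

√134 = [11; 1,1,2,1,3,…,1,1,22, …], period ℓ=14 (even) → k=13
i=0: a=11 ⇒ p=11, q=1
…
i=5: a=3 ⇒ p=301, q=26
…
i=12: a=1 ⇒ p=84029, q=7259
i=13: a=1 ⇒ p=145925, q=12606
(x₁, y₁) = (145925, 12606);  145925² − 134·12606² = 1 ✓

145925 12606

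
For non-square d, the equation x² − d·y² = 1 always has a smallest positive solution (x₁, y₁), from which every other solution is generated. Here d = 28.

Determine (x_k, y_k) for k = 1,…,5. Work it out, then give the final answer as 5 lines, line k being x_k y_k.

√28 → a₀=5, period (3,2,3,10); ℓ=4 even so k=3
i=0: a=5 ⇒ p=5, q=1
i=1: a=3 ⇒ p=16, q=3
i=2: a=2 ⇒ p=37, q=7
i=3: a=3 ⇒ p=127, q=24
fundamental: x₁=127, y₁=24  (since 16129 − 28·576 = 1)
(127+24√28)^2 = 32257 + 6096√28
(127+24√28)^3 = 8193151 + 1548360√28
(127+24√28)^4 = 2081028097 + 393277344√28
(127+24√28)^5 = 528572943487 + 99890897016√28

127 24
32257 6096
8193151 1548360
2081028097 393277344
528572943487 99890897016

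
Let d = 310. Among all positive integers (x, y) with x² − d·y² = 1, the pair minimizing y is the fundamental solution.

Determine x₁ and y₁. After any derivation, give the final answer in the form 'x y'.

848719 48204

d=310: √d = [17; 1,1,1,1,5,…,1,1,34] (ℓ=16, even), read p_15/q_15
k=0  a_k=17  p_k/q_k = 17/1
…
k=3  a_k=1  p_k/q_k = 53/3
…
k=5  a_k=5  p_k/q_k = 493/28
…
k=7  a_k=1  p_k/q_k = 2060/117
…
k=11  a_k=5  p_k/q_k = 152387/8655
…
k=14  a_k=1  p_k/q_k = 515017/29251
k=15  a_k=1  p_k/q_k = 848719/48204
→ (848719, 48204).  Check: 848719²=720323940961, 310·48204²=720323940960, difference 1.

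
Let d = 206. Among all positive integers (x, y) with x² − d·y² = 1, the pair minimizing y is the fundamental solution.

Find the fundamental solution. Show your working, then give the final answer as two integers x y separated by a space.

59535 4148

[14; 2,1,5,14,5,1,2,28] for √206; ℓ=8 ⇒ convergent index 7
step 0: (14, 1)  from 14·(1,0) + (0,1)
step 1: (29, 2)  from 2·(14,1) + (1,0)
…
step 5: (17539, 1222)  from 5·(3459,241) + (244,17)
step 6: (20998, 1463)  from 1·(17539,1222) + (3459,241)
step 7: (59535, 4148)  from 2·(20998,1463) + (17539,1222)
fundamental: x₁=59535, y₁=4148  (since 3544416225 − 206·17205904 = 1)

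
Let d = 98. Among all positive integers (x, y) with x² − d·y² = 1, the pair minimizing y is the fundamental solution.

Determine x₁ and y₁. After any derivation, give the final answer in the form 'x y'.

√98 = [9; 1,8,1,18, …], period ℓ=4 (even) → k=3
i=0: a=9 ⇒ p=9, q=1
i=1: a=1 ⇒ p=10, q=1
i=2: a=8 ⇒ p=89, q=9
i=3: a=1 ⇒ p=99, q=10
→ (99, 10).  Check: 99²=9801, 98·10²=9800, difference 1.

99 10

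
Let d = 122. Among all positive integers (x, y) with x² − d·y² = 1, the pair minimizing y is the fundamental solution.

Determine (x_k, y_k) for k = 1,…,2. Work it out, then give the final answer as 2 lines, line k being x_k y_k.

[11; 22] for √122; ℓ=1 ⇒ convergent index 1
a_0=11:  p_0=11·1+0=11,  q_0=11·0+1=1
a_1=22:  p_1=22·11+1=243,  q_1=22·1+0=22
→ (243, 22).  Check: 243²=59049, 122·22²=59048, difference 1.
(243+22√122)^2 = 118097 + 10692√122

243 22
118097 10692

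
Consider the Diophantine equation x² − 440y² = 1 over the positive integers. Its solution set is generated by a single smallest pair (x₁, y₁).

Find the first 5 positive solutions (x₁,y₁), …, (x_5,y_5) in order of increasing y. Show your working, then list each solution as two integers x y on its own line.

21 1
881 42
36981 1763
1552321 74004
65160501 3106405

[20; 1,40] for √440; ℓ=2 ⇒ convergent index 1
a_0=20:  p_0=20·1+0=20,  q_0=20·0+1=1
a_1=1:  p_1=1·20+1=21,  q_1=1·1+0=1
(x₁, y₁) = (21, 1);  21² − 440·1² = 1 ✓
n=2: (21,1)∘(21,1) = (21·21+440·1·1, 21·1+1·21) = (881,42)
n=3: (881,42)∘(21,1) = (21·881+440·1·42, 21·42+1·881) = (36981,1763)
n=4: (36981,1763)∘(21,1) = (21·36981+440·1·1763, 21·1763+1·36981) = (1552321,74004)
n=5: (1552321,74004)∘(21,1) = (21·1552321+440·1·74004, 21·74004+1·1552321) = (65160501,3106405)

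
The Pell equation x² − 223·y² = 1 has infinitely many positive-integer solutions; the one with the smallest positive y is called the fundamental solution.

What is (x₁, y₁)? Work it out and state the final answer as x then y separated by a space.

224 15

√223 = [14; 1,13,1,28, …], period ℓ=4 (even) → k=3
step 0: (14, 1)  from 14·(1,0) + (0,1)
…
step 2: (209, 14)  from 13·(15,1) + (14,1)
step 3: (224, 15)  from 1·(209,14) + (15,1)
→ (224, 15).  Check: 224²=50176, 223·15²=50175, difference 1.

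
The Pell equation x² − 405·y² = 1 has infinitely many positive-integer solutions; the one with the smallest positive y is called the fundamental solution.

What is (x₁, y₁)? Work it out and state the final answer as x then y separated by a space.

161 8

√405 = [20; 8,40, …], period ℓ=2 (even) → k=1
i=0: a=20 ⇒ p=20, q=1
i=1: a=8 ⇒ p=161, q=8
fundamental: x₁=161, y₁=8  (since 25921 − 405·64 = 1)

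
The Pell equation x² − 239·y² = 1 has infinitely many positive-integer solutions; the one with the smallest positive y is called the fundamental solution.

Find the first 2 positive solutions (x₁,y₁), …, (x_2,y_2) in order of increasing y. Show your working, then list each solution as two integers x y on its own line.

6195120 400729
76759023628799 4965128484960

[15; 2,5,1,2,4,15,4,2,1,5,2,30] for √239; ℓ=12 ⇒ convergent index 11
step 0: (15, 1)  from 15·(1,0) + (0,1)
…
step 2: (170, 11)  from 5·(31,2) + (15,1)
step 3: (201, 13)  from 1·(170,11) + (31,2)
…
step 6: (37907, 2452)  from 15·(2489,161) + (572,37)
…
step 10: (2847431, 184185)  from 5·(500258,32359) + (346141,22390)
step 11: (6195120, 400729)  from 2·(2847431,184185) + (500258,32359)
(x₁, y₁) = (6195120, 400729);  6195120² − 239·400729² = 1 ✓
(6195120+400729√239)^2 = 76759023628799 + 4965128484960√239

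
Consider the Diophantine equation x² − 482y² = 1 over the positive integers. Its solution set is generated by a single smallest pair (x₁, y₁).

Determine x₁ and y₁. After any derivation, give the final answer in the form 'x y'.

[21; 1,20,1,42] for √482; ℓ=4 ⇒ convergent index 3
i=0: a=21 ⇒ p=21, q=1
i=1: a=1 ⇒ p=22, q=1
i=2: a=20 ⇒ p=461, q=21
i=3: a=1 ⇒ p=483, q=22
fundamental: x₁=483, y₁=22  (since 233289 − 482·484 = 1)

483 22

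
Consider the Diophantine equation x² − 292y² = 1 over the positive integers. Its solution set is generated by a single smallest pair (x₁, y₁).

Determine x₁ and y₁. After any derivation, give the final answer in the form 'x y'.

2281249 133500

√292 = [17; 11,2,1,3,8,3,1,2,11,34, …], period ℓ=10 (even) → k=9
step 0: (17, 1)  from 17·(1,0) + (0,1)
step 1: (188, 11)  from 11·(17,1) + (1,0)
…
step 3: (581, 34)  from 1·(393,23) + (188,11)
step 4: (2136, 125)  from 3·(581,34) + (393,23)
…
step 6: (55143, 3227)  from 3·(17669,1034) + (2136,125)
…
step 8: (200767, 11749)  from 2·(72812,4261) + (55143,3227)
step 9: (2281249, 133500)  from 11·(200767,11749) + (72812,4261)
(x₁, y₁) = (2281249, 133500);  2281249² − 292·133500² = 1 ✓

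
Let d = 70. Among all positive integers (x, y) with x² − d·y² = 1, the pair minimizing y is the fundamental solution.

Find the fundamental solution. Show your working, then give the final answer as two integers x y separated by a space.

√70 = [8; 2,1,2,1,2,16, …], period ℓ=6 (even) → k=5
i=0: a=8 ⇒ p=8, q=1
…
i=3: a=2 ⇒ p=67, q=8
i=4: a=1 ⇒ p=92, q=11
i=5: a=2 ⇒ p=251, q=30
→ (251, 30).  Check: 251²=63001, 70·30²=63000, difference 1.

251 30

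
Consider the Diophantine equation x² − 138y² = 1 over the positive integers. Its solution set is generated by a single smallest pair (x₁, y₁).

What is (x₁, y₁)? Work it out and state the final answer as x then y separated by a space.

47 4

√138 → a₀=11, period (1,2,1,22); ℓ=4 even so k=3
a_0=11:  p_0=11·1+0=11,  q_0=11·0+1=1
a_1=1:  p_1=1·11+1=12,  q_1=1·1+0=1
a_2=2:  p_2=2·12+11=35,  q_2=2·1+1=3
a_3=1:  p_3=1·35+12=47,  q_3=1·3+1=4
fundamental: x₁=47, y₁=4  (since 2209 − 138·16 = 1)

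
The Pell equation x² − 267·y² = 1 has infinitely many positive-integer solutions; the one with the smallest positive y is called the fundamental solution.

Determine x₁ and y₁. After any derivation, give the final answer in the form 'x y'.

[16; 2,1,15,1,2,32] for √267; ℓ=6 ⇒ convergent index 5
a_0=16:  p_0=16·1+0=16,  q_0=16·0+1=1
…
a_4=1:  p_4=1·768+49=817,  q_4=1·47+3=50
a_5=2:  p_5=2·817+768=2402,  q_5=2·50+47=147
→ (2402, 147).  Check: 2402²=5769604, 267·147²=5769603, difference 1.

2402 147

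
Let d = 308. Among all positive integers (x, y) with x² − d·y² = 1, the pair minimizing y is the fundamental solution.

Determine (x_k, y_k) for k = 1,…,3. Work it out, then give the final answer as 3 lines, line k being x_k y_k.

351 20
246401 14040
172973151 9856060

√308 → a₀=17, period (1,1,4,1,1,34); ℓ=6 even so k=5
step 0: (17, 1)  from 17·(1,0) + (0,1)
…
step 2: (35, 2)  from 1·(18,1) + (17,1)
step 3: (158, 9)  from 4·(35,2) + (18,1)
step 4: (193, 11)  from 1·(158,9) + (35,2)
step 5: (351, 20)  from 1·(193,11) + (158,9)
(x₁, y₁) = (351, 20);  351² − 308·20² = 1 ✓
k=2:  x_2 = 351·351+308·20·20 = 246401,  y_2 = 351·20+20·351 = 14040
k=3:  x_3 = 351·246401+308·20·14040 = 172973151,  y_3 = 351·14040+20·246401 = 9856060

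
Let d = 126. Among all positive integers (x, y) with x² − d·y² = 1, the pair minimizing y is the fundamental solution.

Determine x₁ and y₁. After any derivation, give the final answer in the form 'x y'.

449 40

[11; 4,2,4,22] for √126; ℓ=4 ⇒ convergent index 3
k=0  a_k=11  p_k/q_k = 11/1
k=1  a_k=4  p_k/q_k = 45/4
k=2  a_k=2  p_k/q_k = 101/9
k=3  a_k=4  p_k/q_k = 449/40
fundamental: x₁=449, y₁=40  (since 201601 − 126·1600 = 1)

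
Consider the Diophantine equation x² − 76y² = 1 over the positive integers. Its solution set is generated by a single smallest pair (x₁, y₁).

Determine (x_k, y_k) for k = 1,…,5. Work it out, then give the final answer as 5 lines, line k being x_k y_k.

57799 6630
6681448801 766414740
772362118440199 88596011107890
89283516160768675201 10241521691283453480
10320995900380175197444999 1183899424380388644273150

√76 = [8; 1,2,1,1,5,4,5,1,1,2,1,16, …], period ℓ=12 (even) → k=11
i=0: a=8 ⇒ p=8, q=1
…
i=2: a=2 ⇒ p=26, q=3
…
i=4: a=1 ⇒ p=61, q=7
i=5: a=5 ⇒ p=340, q=39
…
i=8: a=1 ⇒ p=8866, q=1017
…
i=10: a=2 ⇒ p=41488, q=4759
i=11: a=1 ⇒ p=57799, q=6630
fundamental: x₁=57799, y₁=6630  (since 3340724401 − 76·43956900 = 1)
k=2:  x_2 = 57799·57799+76·6630·6630 = 6681448801,  y_2 = 57799·6630+6630·57799 = 766414740
k=3:  x_3 = 57799·6681448801+76·6630·766414740 = 772362118440199,  y_3 = 57799·766414740+6630·6681448801 = 88596011107890
k=4:  x_4 = 57799·772362118440199+76·6630·88596011107890 = 89283516160768675201,  y_4 = 57799·88596011107890+6630·772362118440199 = 10241521691283453480
k=5:  x_5 = 57799·89283516160768675201+76·6630·10241521691283453480 = 10320995900380175197444999,  y_5 = 57799·10241521691283453480+6630·89283516160768675201 = 1183899424380388644273150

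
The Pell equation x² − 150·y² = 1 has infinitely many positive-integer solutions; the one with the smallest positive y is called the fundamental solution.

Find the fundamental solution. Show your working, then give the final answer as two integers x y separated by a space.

√150 = [12; 4,24, …], period ℓ=2 (even) → k=1
k=0  a_k=12  p_k/q_k = 12/1
k=1  a_k=4  p_k/q_k = 49/4
(x₁, y₁) = (49, 4);  49² − 150·4² = 1 ✓

49 4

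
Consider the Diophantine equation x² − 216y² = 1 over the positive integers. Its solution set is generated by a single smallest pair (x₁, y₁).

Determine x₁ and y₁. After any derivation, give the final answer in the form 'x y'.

d=216: √d = [14; 1,2,3,2,1,28] (ℓ=6, even), read p_5/q_5
a_0=14:  p_0=14·1+0=14,  q_0=14·0+1=1
a_1=1:  p_1=1·14+1=15,  q_1=1·1+0=1
…
a_3=3:  p_3=3·44+15=147,  q_3=3·3+1=10
a_4=2:  p_4=2·147+44=338,  q_4=2·10+3=23
a_5=1:  p_5=1·338+147=485,  q_5=1·23+10=33
→ (485, 33).  Check: 485²=235225, 216·33²=235224, difference 1.

485 33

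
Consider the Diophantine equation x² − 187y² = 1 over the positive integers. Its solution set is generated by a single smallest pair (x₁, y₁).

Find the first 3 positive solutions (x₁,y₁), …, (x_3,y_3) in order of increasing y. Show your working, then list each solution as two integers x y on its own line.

1682 123
5658247 413772
19034341226 1391928885

d=187: √d = [13; 1,2,13,2,1,26] (ℓ=6, even), read p_5/q_5
step 0: (13, 1)  from 13·(1,0) + (0,1)
…
step 2: (41, 3)  from 2·(14,1) + (13,1)
…
step 4: (1135, 83)  from 2·(547,40) + (41,3)
step 5: (1682, 123)  from 1·(1135,83) + (547,40)
fundamental: x₁=1682, y₁=123  (since 2829124 − 187·15129 = 1)
(1682+123√187)^2 = 5658247 + 413772√187
(1682+123√187)^3 = 19034341226 + 1391928885√187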